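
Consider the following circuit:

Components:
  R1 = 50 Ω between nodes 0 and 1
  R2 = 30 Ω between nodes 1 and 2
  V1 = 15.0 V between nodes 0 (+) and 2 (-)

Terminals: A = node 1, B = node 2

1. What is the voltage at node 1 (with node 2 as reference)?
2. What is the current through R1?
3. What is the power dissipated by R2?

Nodal analysis, taking node 2 as the 0 V reference.
Source V1 fixes V_0 = 15 V.
KCL at each unknown node (sum of currents leaving = 0; resistances in Ω):
  Node 1: (V_1 - 15)/50 + (V_1 - 0)/30 = 0
Collecting terms: 0.05333 × V_1 = 0.3  =>  V_1 = 5.625 V
Part 1:
  Read off the nodal solution: V_1 = 5.625 V
Part 2:
  I_R1 = (V_0 - V_1)/R1 = (15 - 5.625)/50 = 0.1875 A
  Magnitude: I_R1 = 0.1875 A
Part 3:
  I_R2 = (V_1 - V_2)/R2 = (5.625 - 0)/30 = 0.1875 A
  P_R2 = I_R2² × R2 = (0.1875)² × 30 = 1.055 W

Final answers:
1. V_1 = 5.625 V
2. I_R1 = 0.1875 A
3. P_R2 = 1.055 W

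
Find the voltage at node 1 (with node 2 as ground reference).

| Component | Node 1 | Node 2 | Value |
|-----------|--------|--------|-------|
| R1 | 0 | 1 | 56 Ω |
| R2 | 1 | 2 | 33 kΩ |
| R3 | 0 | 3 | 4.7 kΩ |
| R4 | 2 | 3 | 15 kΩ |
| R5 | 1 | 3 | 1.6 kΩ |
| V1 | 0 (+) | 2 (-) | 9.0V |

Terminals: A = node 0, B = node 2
Nodal analysis, taking node 2 as the 0 V reference.
Source V1 fixes V_0 = 9 V.
KCL at each unknown node (sum of currents leaving = 0; resistances in Ω):
  Node 1: (V_1 - 9)/56 + (V_1 - 0)/33000 + (V_1 - V_3)/1600 = 0
  Node 3: (V_3 - 9)/4700 + (V_3 - 0)/15000 + (V_3 - V_1)/1600 = 0
Collecting terms (coefficients in siemens):
  0.01851·V_1 - 0.000625·V_3 = 0.1607
  0.0009044·V_3 - 0.000625·V_1 = 0.001915
Determinant D = (0.01851)(0.0009044) - (-0.000625)(-0.000625) = 0.00001635
V_1 = [(0.1607)(0.0009044) - (-0.000625)(0.001915)]/D = 8.962 V
V_3 = [(0.01851)(0.001915) - (0.1607)(-0.000625)]/D = 8.31 V
The requested potential is V_1 = 8.962 V.

Final answer: V_1 = 8.962 V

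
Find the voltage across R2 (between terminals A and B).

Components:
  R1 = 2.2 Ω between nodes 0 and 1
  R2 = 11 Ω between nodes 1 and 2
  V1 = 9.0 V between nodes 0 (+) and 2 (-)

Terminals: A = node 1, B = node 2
R1 and R2 are in series across V1 (node 0 → node 1 → node 2), and the output A–B is taken across R2, so this is a voltage divider.
Series current: I = V1/(R1 + R2) = 9/(2.2 + 11) = 9/13.2 = 0.6818 A
V_R2 = I × R2 = V1 × R2/(R1 + R2) = 9 × 11/13.2 = 7.5 V

Final answer: 7.5 V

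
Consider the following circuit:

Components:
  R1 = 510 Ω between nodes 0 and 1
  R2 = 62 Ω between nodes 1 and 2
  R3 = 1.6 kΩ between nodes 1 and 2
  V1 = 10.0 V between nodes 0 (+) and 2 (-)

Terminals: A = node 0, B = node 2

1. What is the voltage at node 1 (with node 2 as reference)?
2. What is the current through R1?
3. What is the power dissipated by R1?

Nodal analysis, taking node 2 as the 0 V reference.
Source V1 fixes V_0 = 10 V.
KCL at each unknown node (sum of currents leaving = 0; resistances in Ω):
  Node 1: (V_1 - 10)/510 + (V_1 - 0)/62 + (V_1 - 0)/1600 = 0
Collecting terms: 0.01871 × V_1 = 0.01961  =>  V_1 = 1.048 V
Part 1:
  Read off the nodal solution: V_1 = 1.048 V
Part 2:
  I_R1 = (V_0 - V_1)/R1 = (10 - 1.048)/510 = 0.01755 A
  Magnitude: I_R1 = 0.01755 A
Part 3:
  I_R1 = (V_0 - V_1)/R1 = (10 - 1.048)/510 = 0.01755 A
  P_R1 = I_R1² × R1 = (0.01755)² × 510 = 0.1571 W

Final answers:
1. V_1 = 1.048 V
2. I_R1 = 0.01755 A
3. P_R1 = 0.1571 W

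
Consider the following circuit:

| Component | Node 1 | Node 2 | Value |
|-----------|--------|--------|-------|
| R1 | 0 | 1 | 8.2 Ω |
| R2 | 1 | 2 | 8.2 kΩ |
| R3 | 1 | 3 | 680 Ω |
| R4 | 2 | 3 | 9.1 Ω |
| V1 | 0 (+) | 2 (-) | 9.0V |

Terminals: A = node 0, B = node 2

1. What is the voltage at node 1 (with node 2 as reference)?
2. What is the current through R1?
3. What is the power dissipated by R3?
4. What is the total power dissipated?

Nodal analysis, taking node 2 as the 0 V reference.
Source V1 fixes V_0 = 9 V.
KCL at each unknown node (sum of currents leaving = 0; resistances in Ω):
  Node 1: (V_1 - 9)/8.2 + (V_1 - 0)/8200 + (V_1 - V_3)/680 = 0
  Node 3: (V_3 - V_1)/680 + (V_3 - 0)/9.1 = 0
Collecting terms (coefficients in siemens):
  0.1235·V_1 - 0.001471·V_3 = 1.098
  0.1114·V_3 - 0.001471·V_1 = 0
Determinant D = (0.1235)(0.1114) - (-0.001471)(-0.001471) = 0.01376
V_1 = [(1.098)(0.1114) - (-0.001471)(0)]/D = 8.885 V
V_3 = [(0.1235)(0) - (1.098)(-0.001471)]/D = 0.1173 V
Part 1:
  Read off the nodal solution: V_1 = 8.885 V
Part 2:
  I_R1 = (V_0 - V_1)/R1 = (9 - 8.885)/8.2 = 0.01398 A
  Magnitude: I_R1 = 0.01398 A
Part 3:
  I_R3 = (V_1 - V_3)/R3 = (8.885 - 0.1173)/680 = 0.01289 A
  P_R3 = I_R3² × R3 = (0.01289)² × 680 = 0.1131 W
Part 4:
  Power in each resistor, P = (ΔV)²/R:
    P_R1 = (9 - 8.885)²/8.2 = 0.001602 W
    P_R2 = (8.885 - 0)²/8200 = 0.009628 W
    P_R3 = (8.885 - 0.1173)²/680 = 0.1131 W
    P_R4 = (0 - 0.1173)²/9.1 = 0.001513 W
  P_total = P_R1 + P_R2 + P_R3 + P_R4 = 0.1258 W

Final answers:
1. V_1 = 8.885 V
2. I_R1 = 0.01398 A
3. P_R3 = 0.1131 W
4. P_total = 0.1258 W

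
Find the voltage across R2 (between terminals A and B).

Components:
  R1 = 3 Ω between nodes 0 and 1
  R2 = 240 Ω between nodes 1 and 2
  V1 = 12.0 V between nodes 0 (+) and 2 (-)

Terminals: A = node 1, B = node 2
R1 and R2 are in series across V1 (node 0 → node 1 → node 2), and the output A–B is taken across R2, so this is a voltage divider.
Series current: I = V1/(R1 + R2) = 12/(3 + 240) = 12/243 = 0.04938 A
V_R2 = I × R2 = V1 × R2/(R1 + R2) = 12 × 240/243 = 11.85 V

Final answer: 11.85 V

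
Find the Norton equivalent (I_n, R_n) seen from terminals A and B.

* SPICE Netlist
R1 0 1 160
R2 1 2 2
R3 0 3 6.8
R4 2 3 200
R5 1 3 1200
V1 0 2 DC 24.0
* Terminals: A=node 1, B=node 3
Find the Thévenin equivalent first; then I_n = V_th/R_th and R_n = R_th.
Step 1 — V_th is the open-circuit voltage V_A - V_B (nothing connected across the terminals).
Nodal analysis, taking node 2 as the 0 V reference.
Source V1 fixes V_0 = 24 V.
KCL at each unknown node (sum of currents leaving = 0; resistances in Ω):
  Node 1: (V_1 - 24)/160 + (V_1 - 0)/2 + (V_1 - V_3)/1200 = 0
  Node 3: (V_3 - 24)/6.8 + (V_3 - 0)/200 + (V_3 - V_1)/1200 = 0
Collecting terms (coefficients in siemens):
  0.5071·V_1 - 0.0008333·V_3 = 0.15
  0.1529·V_3 - 0.0008333·V_1 = 3.529
Determinant D = (0.5071)(0.1529) - (-0.0008333)(-0.0008333) = 0.07753
V_1 = [(0.15)(0.1529) - (-0.0008333)(3.529)]/D = 0.3337 V
V_3 = [(0.5071)(3.529) - (0.15)(-0.0008333)]/D = 23.09 V
V_th = V_1 - V_3 = 0.3337 - 23.09 = -22.75 V
Step 2 — R_th: zero the source — replace V1 by a short circuit (node 2 merges into node 0) — and find the resistance seen between A (node 1) and B (node 3).
Reduce the network between node 1 (A) and node 3 (B) by series/parallel combination:
  Rp1 = R1 ‖ R2 (parallel, both between nodes 0 and 1) = 1/(1/160 + 1/2) = 1.975 Ω
  Rp2 = R3 ‖ R4 (parallel, both between nodes 0 and 3) = 1/(1/6.8 + 1/200) = 6.576 Ω
  Rs1 = Rp1 + Rp2 (series, joined only at node 0) = 1.975 + 6.576 = 8.552 Ω
  Rp3 = R5 ‖ Rs1 (parallel, both between nodes 1 and 3) = 1/(1/1200 + 1/8.552) = 8.491 Ω
R_th = 8.491 Ω
I_n = V_th/R_th = -22.75/8.491 = -2.68 A, and R_n = R_th = 8.491 Ω

Final answer: I_n = -2.68 A, R_n = 8.491 Ω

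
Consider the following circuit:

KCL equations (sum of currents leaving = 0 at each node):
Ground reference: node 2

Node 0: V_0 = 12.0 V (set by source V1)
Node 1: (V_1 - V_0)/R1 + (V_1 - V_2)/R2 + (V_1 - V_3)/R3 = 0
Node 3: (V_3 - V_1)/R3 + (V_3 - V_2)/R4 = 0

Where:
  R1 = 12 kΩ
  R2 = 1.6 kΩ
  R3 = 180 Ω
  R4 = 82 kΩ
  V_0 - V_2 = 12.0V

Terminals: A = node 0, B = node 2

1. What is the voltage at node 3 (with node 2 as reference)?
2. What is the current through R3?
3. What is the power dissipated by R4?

Nodal analysis, taking node 2 as the 0 V reference.
Source V1 fixes V_0 = 12 V.
KCL at each unknown node (sum of currents leaving = 0; resistances in Ω):
  Node 1: (V_1 - 12)/12000 + (V_1 - 0)/1600 + (V_1 - V_3)/180 = 0
  Node 3: (V_3 - V_1)/180 + (V_3 - 0)/82000 = 0
Collecting terms (coefficients in siemens):
  0.006264·V_1 - 0.005556·V_3 = 0.001
  0.005568·V_3 - 0.005556·V_1 = 0
Determinant D = (0.006264)(0.005568) - (-0.005556)(-0.005556) = 0.000004012
V_1 = [(0.001)(0.005568) - (-0.005556)(0)]/D = 1.388 V
V_3 = [(0.006264)(0) - (0.001)(-0.005556)]/D = 1.385 V
Part 1:
  Read off the nodal solution: V_3 = 1.385 V
Part 2:
  I_R3 = (V_1 - V_3)/R3 = (1.388 - 1.385)/180 = 0.00001689 A
  Magnitude: I_R3 = 0.00001689 A
Part 3:
  I_R4 = (V_2 - V_3)/R4 = (0 - 1.385)/82000 = -0.00001689 A
  P_R4 = I_R4² × R4 = (-0.00001689)² × 82000 = 0.00002339 W

Final answers:
1. V_3 = 1.385 V
2. I_R3 = 1.689e-05 A
3. P_R4 = 2.339e-05 W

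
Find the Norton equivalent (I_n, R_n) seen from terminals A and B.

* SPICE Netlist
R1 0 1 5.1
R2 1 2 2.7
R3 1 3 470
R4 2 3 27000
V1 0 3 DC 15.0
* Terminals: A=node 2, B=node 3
Find the Thévenin equivalent first; then I_n = V_th/R_th and R_n = R_th.
Step 1 — V_th is the open-circuit voltage V_A - V_B (nothing connected across the terminals).
Nodal analysis, taking node 3 as the 0 V reference.
Source V1 fixes V_0 = 15 V.
KCL at each unknown node (sum of currents leaving = 0; resistances in Ω):
  Node 1: (V_1 - 15)/5.1 + (V_1 - V_2)/2.7 + (V_1 - 0)/470 = 0
  Node 2: (V_2 - V_1)/2.7 + (V_2 - 0)/27000 = 0
Collecting terms (coefficients in siemens):
  0.5686·V_1 - 0.3704·V_2 = 2.941
  0.3704·V_2 - 0.3704·V_1 = 0
Determinant D = (0.5686)(0.3704) - (-0.3704)(-0.3704) = 0.07343
V_1 = [(2.941)(0.3704) - (-0.3704)(0)]/D = 14.84 V
V_2 = [(0.5686)(0) - (2.941)(-0.3704)]/D = 14.83 V
V_th = V_2 - V_3 = 14.83 - 0 = 14.83 V
Step 2 — R_th: zero the source — replace V1 by a short circuit (node 3 merges into node 0) — and find the resistance seen between A (node 2) and B (node 0).
Reduce the network between node 2 (A) and node 0 (B) by series/parallel combination:
  Rp1 = R1 ‖ R3 (parallel, both between nodes 0 and 1) = 1/(1/5.1 + 1/470) = 5.045 Ω
  Rs1 = R2 + Rp1 (series, joined only at node 1) = 2.7 + 5.045 = 7.745 Ω
  Rp2 = R4 ‖ Rs1 (parallel, both between nodes 0 and 2) = 1/(1/27000 + 1/7.745) = 7.743 Ω
R_th = 7.743 Ω
I_n = V_th/R_th = 14.83/7.743 = 1.916 A, and R_n = R_th = 7.743 Ω

Final answer: I_n = 1.916 A, R_n = 7.743 Ω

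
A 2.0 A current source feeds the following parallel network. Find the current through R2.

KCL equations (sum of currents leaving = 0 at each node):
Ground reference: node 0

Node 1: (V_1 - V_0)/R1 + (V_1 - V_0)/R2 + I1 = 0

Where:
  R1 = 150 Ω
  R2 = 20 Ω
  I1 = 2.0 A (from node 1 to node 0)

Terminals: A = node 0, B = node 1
All resistors sit directly between nodes 0 and 1, so they are in parallel and share one voltage V; the full source current 2 A splits among them.
1/R_par = 1/150 + 1/20 = 0.05667 S  =>  R_par = 17.65 Ω
V = I × R_par = 2 × 17.65 = 35.29 V
I_R2 = V/R2 = 35.29/20 = 1.765 A

Final answer: 1.765 A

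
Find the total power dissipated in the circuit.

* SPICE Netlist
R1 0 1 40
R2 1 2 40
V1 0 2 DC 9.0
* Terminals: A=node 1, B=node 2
Nodal analysis, taking node 2 as the 0 V reference.
Source V1 fixes V_0 = 9 V.
KCL at each unknown node (sum of currents leaving = 0; resistances in Ω):
  Node 1: (V_1 - 9)/40 + (V_1 - 0)/40 = 0
Collecting terms: 0.05 × V_1 = 0.225  =>  V_1 = 4.5 V
Power in each resistor, P = (ΔV)²/R:
  P_R1 = (9 - 4.5)²/40 = 0.5062 W
  P_R2 = (4.5 - 0)²/40 = 0.5062 W
P_total = P_R1 + P_R2 = 1.012 W

Final answer: 1.012 W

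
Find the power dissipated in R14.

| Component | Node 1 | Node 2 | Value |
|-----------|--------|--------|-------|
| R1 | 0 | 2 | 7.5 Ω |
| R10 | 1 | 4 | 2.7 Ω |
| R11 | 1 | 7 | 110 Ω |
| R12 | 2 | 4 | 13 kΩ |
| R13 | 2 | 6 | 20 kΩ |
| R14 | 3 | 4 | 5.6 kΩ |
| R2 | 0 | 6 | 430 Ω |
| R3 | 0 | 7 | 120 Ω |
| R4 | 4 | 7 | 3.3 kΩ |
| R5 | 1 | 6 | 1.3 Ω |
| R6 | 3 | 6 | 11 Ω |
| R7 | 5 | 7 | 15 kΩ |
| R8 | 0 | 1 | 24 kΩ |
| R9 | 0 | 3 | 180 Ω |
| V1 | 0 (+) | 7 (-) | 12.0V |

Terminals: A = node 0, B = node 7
Nodal analysis, taking node 7 as the 0 V reference.
Source V1 fixes V_0 = 12 V.
KCL at each unknown node (sum of currents leaving = 0; resistances in Ω):
  Node 1: (V_1 - V_6)/1.3 + (V_1 - 12)/24000 + (V_1 - V_4)/2.7 + (V_1 - 0)/110 = 0
  Node 2: (V_2 - 12)/7.5 + (V_2 - V_4)/13000 + (V_2 - V_6)/20000 = 0
  Node 3: (V_3 - V_6)/11 + (V_3 - 12)/180 + (V_3 - V_4)/5600 = 0
  Node 4: (V_4 - 0)/3300 + (V_4 - V_1)/2.7 + (V_4 - V_2)/13000 + (V_4 - V_3)/5600 = 0
  Node 5: (V_5 - 0)/15000 = 0
  Node 6: (V_6 - 12)/430 + (V_6 - V_1)/1.3 + (V_6 - V_3)/11 + (V_6 - V_2)/20000 = 0
Collecting terms (coefficients in siemens):
  1.149·V_1 - 0.3704·V_4 - 0.7692·V_6 = 0.0005
  0.1335·V_2 - 0.00007692·V_4 - 0.00005·V_6 = 1.6
  0.09664·V_3 - 0.0001786·V_4 - 0.09091·V_6 = 0.06667
  0.3709·V_4 - 0.3704·V_1 - 0.00007692·V_2 - 0.0001786·V_3 = 0
  0.00006667·V_5 = 0
  0.8625·V_6 - 0.7692·V_1 - 0.00005·V_2 - 0.09091·V_3 = 0.02791
Solving these 6 simultaneous equations (Gaussian elimination) gives:
  V_1 = 5.388 V, V_2 = 11.99 V, V_3 = 5.829 V, V_4 = 5.386 V
  V_5 = 0 V, V_6 = 5.453 V
I_R14 = (V_3 - V_4)/R14 = (5.829 - 5.386)/5600 = 0.00007924 A
P_R14 = I_R14² × R14 = (0.00007924)² × 5600 = 0.00003516 W

Final answer: 3.516e-05 W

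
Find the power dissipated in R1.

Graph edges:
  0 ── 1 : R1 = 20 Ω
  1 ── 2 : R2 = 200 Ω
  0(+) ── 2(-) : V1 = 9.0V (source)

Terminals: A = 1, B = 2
Nodal analysis, taking node 2 as the 0 V reference.
Source V1 fixes V_0 = 9 V.
KCL at each unknown node (sum of currents leaving = 0; resistances in Ω):
  Node 1: (V_1 - 9)/20 + (V_1 - 0)/200 = 0
Collecting terms: 0.055 × V_1 = 0.45  =>  V_1 = 8.182 V
I_R1 = (V_0 - V_1)/R1 = (9 - 8.182)/20 = 0.04091 A
P_R1 = I_R1² × R1 = (0.04091)² × 20 = 0.03347 W

Final answer: 0.03347 W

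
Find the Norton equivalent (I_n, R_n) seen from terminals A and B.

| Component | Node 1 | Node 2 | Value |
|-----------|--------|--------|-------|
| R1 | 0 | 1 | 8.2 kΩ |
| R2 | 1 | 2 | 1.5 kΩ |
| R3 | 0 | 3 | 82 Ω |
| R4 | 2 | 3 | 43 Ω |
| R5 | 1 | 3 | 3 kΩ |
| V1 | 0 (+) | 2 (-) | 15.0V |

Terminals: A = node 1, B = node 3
Find the Thévenin equivalent first; then I_n = V_th/R_th and R_n = R_th.
Step 1 — V_th is the open-circuit voltage V_A - V_B (nothing connected across the terminals).
Nodal analysis, taking node 2 as the 0 V reference.
Source V1 fixes V_0 = 15 V.
KCL at each unknown node (sum of currents leaving = 0; resistances in Ω):
  Node 1: (V_1 - 15)/8200 + (V_1 - 0)/1500 + (V_1 - V_3)/3000 = 0
  Node 3: (V_3 - 15)/82 + (V_3 - 0)/43 + (V_3 - V_1)/3000 = 0
Collecting terms (coefficients in siemens):
  0.001122·V_1 - 0.0003333·V_3 = 0.001829
  0.03578·V_3 - 0.0003333·V_1 = 0.1829
Determinant D = (0.001122)(0.03578) - (-0.0003333)(-0.0003333) = 0.00004004
V_1 = [(0.001829)(0.03578) - (-0.0003333)(0.1829)]/D = 3.158 V
V_3 = [(0.001122)(0.1829) - (0.001829)(-0.0003333)]/D = 5.141 V
V_th = V_1 - V_3 = 3.158 - 5.141 = -1.983 V
Step 2 — R_th: zero the source — replace V1 by a short circuit (node 2 merges into node 0) — and find the resistance seen between A (node 1) and B (node 3).
Reduce the network between node 1 (A) and node 3 (B) by series/parallel combination:
  Rp1 = R1 ‖ R2 (parallel, both between nodes 0 and 1) = 1/(1/8200 + 1/1500) = 1268 Ω
  Rp2 = R3 ‖ R4 (parallel, both between nodes 0 and 3) = 1/(1/82 + 1/43) = 28.21 Ω
  Rs1 = Rp1 + Rp2 (series, joined only at node 0) = 1268 + 28.21 = 1296 Ω
  Rp3 = R5 ‖ Rs1 (parallel, both between nodes 1 and 3) = 1/(1/3000 + 1/1296) = 905.1 Ω
R_th = 905.1 Ω
I_n = V_th/R_th = -1.983/905.1 = -0.002191 A, and R_n = R_th = 905.1 Ω

Final answer: I_n = -0.002191 A, R_n = 905.1 Ω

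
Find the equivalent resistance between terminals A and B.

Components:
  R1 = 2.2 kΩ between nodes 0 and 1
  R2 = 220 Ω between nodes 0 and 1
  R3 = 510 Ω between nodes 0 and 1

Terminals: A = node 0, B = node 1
Reduce the network between node 0 (A) and node 1 (B) by series/parallel combination:
  Rp1 = R1 ‖ R2 ‖ R3 (parallel, all between nodes 0 and 1) = 1/(1/2200 + 1/220 + 1/510) = 143.7 Ω
R_eq = 143.7 Ω

Final answer: 143.7 Ω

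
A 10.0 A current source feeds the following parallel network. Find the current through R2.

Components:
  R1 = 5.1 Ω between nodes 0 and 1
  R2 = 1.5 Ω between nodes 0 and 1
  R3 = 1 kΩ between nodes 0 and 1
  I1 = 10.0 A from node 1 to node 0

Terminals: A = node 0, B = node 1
All resistors sit directly between nodes 0 and 1, so they are in parallel and share one voltage V; the full source current 10 A splits among them.
1/R_par = 1/5.1 + 1/1.5 + 1/1000 = 0.8637 S  =>  R_par = 1.158 Ω
V = I × R_par = 10 × 1.158 = 11.58 V
I_R2 = V/R2 = 11.58/1.5 = 7.718 A

Final answer: 7.718 A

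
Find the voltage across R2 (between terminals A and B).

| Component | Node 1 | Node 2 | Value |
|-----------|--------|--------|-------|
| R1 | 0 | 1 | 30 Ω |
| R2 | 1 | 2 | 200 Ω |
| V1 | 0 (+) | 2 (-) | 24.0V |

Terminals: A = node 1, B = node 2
R1 and R2 are in series across V1 (node 0 → node 1 → node 2), and the output A–B is taken across R2, so this is a voltage divider.
Series current: I = V1/(R1 + R2) = 24/(30 + 200) = 24/230 = 0.1043 A
V_R2 = I × R2 = V1 × R2/(R1 + R2) = 24 × 200/230 = 20.87 V

Final answer: 20.87 V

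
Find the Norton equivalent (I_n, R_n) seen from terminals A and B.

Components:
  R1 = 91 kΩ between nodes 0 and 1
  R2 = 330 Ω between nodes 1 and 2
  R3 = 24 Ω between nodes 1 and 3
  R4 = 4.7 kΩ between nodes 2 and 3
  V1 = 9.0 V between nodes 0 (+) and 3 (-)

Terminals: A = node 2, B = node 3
Find the Thévenin equivalent first; then I_n = V_th/R_th and R_n = R_th.
Step 1 — V_th is the open-circuit voltage V_A - V_B (nothing connected across the terminals).
Nodal analysis, taking node 3 as the 0 V reference.
Source V1 fixes V_0 = 9 V.
KCL at each unknown node (sum of currents leaving = 0; resistances in Ω):
  Node 1: (V_1 - 9)/91000 + (V_1 - V_2)/330 + (V_1 - 0)/24 = 0
  Node 2: (V_2 - V_1)/330 + (V_2 - 0)/4700 = 0
Collecting terms (coefficients in siemens):
  0.04471·V_1 - 0.00303·V_2 = 0.0000989
  0.003243·V_2 - 0.00303·V_1 = 0
Determinant D = (0.04471)(0.003243) - (-0.00303)(-0.00303) = 0.0001358
V_1 = [(0.0000989)(0.003243) - (-0.00303)(0)]/D = 0.002362 V
V_2 = [(0.04471)(0) - (0.0000989)(-0.00303)]/D = 0.002207 V
V_th = V_2 - V_3 = 0.002207 - 0 = 0.002207 V
Step 2 — R_th: zero the source — replace V1 by a short circuit (node 3 merges into node 0) — and find the resistance seen between A (node 2) and B (node 0).
Reduce the network between node 2 (A) and node 0 (B) by series/parallel combination:
  Rp1 = R1 ‖ R3 (parallel, both between nodes 0 and 1) = 1/(1/91000 + 1/24) = 23.99 Ω
  Rs1 = R2 + Rp1 (series, joined only at node 1) = 330 + 23.99 = 354 Ω
  Rp2 = R4 ‖ Rs1 (parallel, both between nodes 0 and 2) = 1/(1/4700 + 1/354) = 329.2 Ω
R_th = 329.2 Ω
I_n = V_th/R_th = 0.002207/329.2 = 0.000006704 A, and R_n = R_th = 329.2 Ω

Final answer: I_n = 6.704e-06 A, R_n = 329.2 Ω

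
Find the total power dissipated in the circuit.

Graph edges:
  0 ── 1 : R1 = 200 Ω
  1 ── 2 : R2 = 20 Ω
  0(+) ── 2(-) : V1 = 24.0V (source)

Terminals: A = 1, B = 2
Nodal analysis, taking node 2 as the 0 V reference.
Source V1 fixes V_0 = 24 V.
KCL at each unknown node (sum of currents leaving = 0; resistances in Ω):
  Node 1: (V_1 - 24)/200 + (V_1 - 0)/20 = 0
Collecting terms: 0.055 × V_1 = 0.12  =>  V_1 = 2.182 V
Power in each resistor, P = (ΔV)²/R:
  P_R1 = (24 - 2.182)²/200 = 2.38 W
  P_R2 = (2.182 - 0)²/20 = 0.238 W
P_total = P_R1 + P_R2 = 2.618 W

Final answer: 2.618 W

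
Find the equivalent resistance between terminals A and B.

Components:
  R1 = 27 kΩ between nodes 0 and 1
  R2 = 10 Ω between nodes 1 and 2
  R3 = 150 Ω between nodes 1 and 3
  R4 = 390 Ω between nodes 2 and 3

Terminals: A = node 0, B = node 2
Reduce the network between node 0 (A) and node 2 (B) by series/parallel combination:
  Rs1 = R3 + R4 (series, joined only at node 3) = 150 + 390 = 540 Ω
  Rp1 = R2 ‖ Rs1 (parallel, both between nodes 1 and 2) = 1/(1/10 + 1/540) = 9.818 Ω
  Rs2 = R1 + Rp1 (series, joined only at node 1) = 27000 + 9.818 = 27010 Ω
R_eq = 27.01 kΩ

Final answer: 27.01 kΩ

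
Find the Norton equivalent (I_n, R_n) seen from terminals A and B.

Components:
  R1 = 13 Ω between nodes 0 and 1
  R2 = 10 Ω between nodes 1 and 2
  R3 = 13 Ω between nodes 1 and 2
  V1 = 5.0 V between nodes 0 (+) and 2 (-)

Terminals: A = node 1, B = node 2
Find the Thévenin equivalent first; then I_n = V_th/R_th and R_n = R_th.
Step 1 — V_th is the open-circuit voltage V_A - V_B (nothing connected across the terminals).
Nodal analysis, taking node 2 as the 0 V reference.
Source V1 fixes V_0 = 5 V.
KCL at each unknown node (sum of currents leaving = 0; resistances in Ω):
  Node 1: (V_1 - 5)/13 + (V_1 - 0)/10 + (V_1 - 0)/13 = 0
Collecting terms: 0.2538 × V_1 = 0.3846  =>  V_1 = 1.515 V
V_th = V_1 - V_2 = 1.515 - 0 = 1.515 V
Step 2 — R_th: zero the source — replace V1 by a short circuit (node 2 merges into node 0) — and find the resistance seen between A (node 1) and B (node 0).
Reduce the network between node 1 (A) and node 0 (B) by series/parallel combination:
  Rp1 = R1 ‖ R2 ‖ R3 (parallel, all between nodes 0 and 1) = 1/(1/13 + 1/10 + 1/13) = 3.939 Ω
R_th = 3.939 Ω
I_n = V_th/R_th = 1.515/3.939 = 0.3846 A, and R_n = R_th = 3.939 Ω

Final answer: I_n = 0.3846 A, R_n = 3.939 Ω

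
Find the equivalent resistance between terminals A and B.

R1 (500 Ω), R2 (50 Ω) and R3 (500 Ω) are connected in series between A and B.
Reduce the network between node 0 (A) and node 3 (B) by series/parallel combination:
  Rs1 = R1 + R2 (series, joined only at node 1) = 500 + 50 = 550 Ω
  Rs2 = R3 + Rs1 (series, joined only at node 2) = 500 + 550 = 1050 Ω
R_eq = 1.05 kΩ

Final answer: 1.05 kΩ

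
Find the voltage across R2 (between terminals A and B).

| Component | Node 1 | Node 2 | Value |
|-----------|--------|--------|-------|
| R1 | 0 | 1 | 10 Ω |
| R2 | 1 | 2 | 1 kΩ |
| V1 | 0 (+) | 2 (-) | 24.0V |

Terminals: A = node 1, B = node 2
R1 and R2 are in series across V1 (node 0 → node 1 → node 2), and the output A–B is taken across R2, so this is a voltage divider.
Series current: I = V1/(R1 + R2) = 24/(10 + 1000) = 24/1010 = 0.02376 A
V_R2 = I × R2 = V1 × R2/(R1 + R2) = 24 × 1000/1010 = 23.76 V

Final answer: 23.76 V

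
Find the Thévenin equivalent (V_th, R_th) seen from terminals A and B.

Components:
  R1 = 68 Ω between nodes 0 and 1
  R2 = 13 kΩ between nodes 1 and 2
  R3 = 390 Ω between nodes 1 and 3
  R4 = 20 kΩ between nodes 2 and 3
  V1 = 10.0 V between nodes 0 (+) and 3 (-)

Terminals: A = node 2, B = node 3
Step 1 — V_th is the open-circuit voltage V_A - V_B (nothing connected across the terminals).
Nodal analysis, taking node 3 as the 0 V reference.
Source V1 fixes V_0 = 10 V.
KCL at each unknown node (sum of currents leaving = 0; resistances in Ω):
  Node 1: (V_1 - 10)/68 + (V_1 - V_2)/13000 + (V_1 - 0)/390 = 0
  Node 2: (V_2 - V_1)/13000 + (V_2 - 0)/20000 = 0
Collecting terms (coefficients in siemens):
  0.01735·V_1 - 0.00007692·V_2 = 0.1471
  0.0001269·V_2 - 0.00007692·V_1 = 0
Determinant D = (0.01735)(0.0001269) - (-0.00007692)(-0.00007692) = 0.000002196
V_1 = [(0.1471)(0.0001269) - (-0.00007692)(0)]/D = 8.5 V
V_2 = [(0.01735)(0) - (0.1471)(-0.00007692)]/D = 5.152 V
V_th = V_2 - V_3 = 5.152 - 0 = 5.152 V
Step 2 — R_th: zero the source — replace V1 by a short circuit (node 3 merges into node 0) — and find the resistance seen between A (node 2) and B (node 0).
Reduce the network between node 2 (A) and node 0 (B) by series/parallel combination:
  Rp1 = R1 ‖ R3 (parallel, both between nodes 0 and 1) = 1/(1/68 + 1/390) = 57.9 Ω
  Rs1 = R2 + Rp1 (series, joined only at node 1) = 13000 + 57.9 = 13060 Ω
  Rp2 = R4 ‖ Rs1 (parallel, both between nodes 0 and 2) = 1/(1/20000 + 1/13060) = 7900 Ω
R_th = 7.9 kΩ

Final answer: V_th = 5.152 V, R_th = 7.9 kΩ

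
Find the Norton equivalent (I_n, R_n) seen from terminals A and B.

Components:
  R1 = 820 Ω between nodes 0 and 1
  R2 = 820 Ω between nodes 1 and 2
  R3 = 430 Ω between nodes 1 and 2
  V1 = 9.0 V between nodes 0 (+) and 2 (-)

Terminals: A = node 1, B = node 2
Find the Thévenin equivalent first; then I_n = V_th/R_th and R_n = R_th.
Step 1 — V_th is the open-circuit voltage V_A - V_B (nothing connected across the terminals).
Nodal analysis, taking node 2 as the 0 V reference.
Source V1 fixes V_0 = 9 V.
KCL at each unknown node (sum of currents leaving = 0; resistances in Ω):
  Node 1: (V_1 - 9)/820 + (V_1 - 0)/820 + (V_1 - 0)/430 = 0
Collecting terms: 0.004765 × V_1 = 0.01098  =>  V_1 = 2.304 V
V_th = V_1 - V_2 = 2.304 - 0 = 2.304 V
Step 2 — R_th: zero the source — replace V1 by a short circuit (node 2 merges into node 0) — and find the resistance seen between A (node 1) and B (node 0).
Reduce the network between node 1 (A) and node 0 (B) by series/parallel combination:
  Rp1 = R1 ‖ R2 ‖ R3 (parallel, all between nodes 0 and 1) = 1/(1/820 + 1/820 + 1/430) = 209.9 Ω
R_th = 209.9 Ω
I_n = V_th/R_th = 2.304/209.9 = 0.01098 A, and R_n = R_th = 209.9 Ω

Final answer: I_n = 0.01098 A, R_n = 209.9 Ω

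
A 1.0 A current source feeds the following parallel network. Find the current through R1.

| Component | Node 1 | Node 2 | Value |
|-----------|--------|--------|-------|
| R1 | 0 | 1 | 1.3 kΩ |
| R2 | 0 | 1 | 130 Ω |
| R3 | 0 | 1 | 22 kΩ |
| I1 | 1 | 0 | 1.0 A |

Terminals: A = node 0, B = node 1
All resistors sit directly between nodes 0 and 1, so they are in parallel and share one voltage V; the full source current 1 A splits among them.
1/R_par = 1/1300 + 1/130 + 1/22000 = 0.008507 S  =>  R_par = 117.6 Ω
V = I × R_par = 1 × 117.6 = 117.6 V
I_R1 = V/R1 = 117.6/1300 = 0.09042 A

Final answer: 0.09042 A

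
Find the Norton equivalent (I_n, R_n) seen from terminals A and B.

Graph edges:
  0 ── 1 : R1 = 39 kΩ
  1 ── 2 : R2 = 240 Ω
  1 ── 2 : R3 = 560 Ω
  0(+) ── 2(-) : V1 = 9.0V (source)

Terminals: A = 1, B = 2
Find the Thévenin equivalent first; then I_n = V_th/R_th and R_n = R_th.
Step 1 — V_th is the open-circuit voltage V_A - V_B (nothing connected across the terminals).
Nodal analysis, taking node 2 as the 0 V reference.
Source V1 fixes V_0 = 9 V.
KCL at each unknown node (sum of currents leaving = 0; resistances in Ω):
  Node 1: (V_1 - 9)/39000 + (V_1 - 0)/240 + (V_1 - 0)/560 = 0
Collecting terms: 0.005978 × V_1 = 0.0002308  =>  V_1 = 0.0386 V
V_th = V_1 - V_2 = 0.0386 - 0 = 0.0386 V
Step 2 — R_th: zero the source — replace V1 by a short circuit (node 2 merges into node 0) — and find the resistance seen between A (node 1) and B (node 0).
Reduce the network between node 1 (A) and node 0 (B) by series/parallel combination:
  Rp1 = R1 ‖ R2 ‖ R3 (parallel, all between nodes 0 and 1) = 1/(1/39000 + 1/240 + 1/560) = 167.3 Ω
R_th = 167.3 Ω
I_n = V_th/R_th = 0.0386/167.3 = 0.0002308 A, and R_n = R_th = 167.3 Ω

Final answer: I_n = 0.0002308 A, R_n = 167.3 Ω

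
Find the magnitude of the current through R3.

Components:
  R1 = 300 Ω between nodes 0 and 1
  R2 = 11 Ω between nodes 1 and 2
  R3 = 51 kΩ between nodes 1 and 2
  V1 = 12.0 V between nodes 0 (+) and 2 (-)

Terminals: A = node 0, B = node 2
Nodal analysis, taking node 2 as the 0 V reference.
Source V1 fixes V_0 = 12 V.
KCL at each unknown node (sum of currents leaving = 0; resistances in Ω):
  Node 1: (V_1 - 12)/300 + (V_1 - 0)/11 + (V_1 - 0)/51000 = 0
Collecting terms: 0.09426 × V_1 = 0.04  =>  V_1 = 0.4243 V
I_R3 = (V_1 - V_2)/R3 = (0.4243 - 0)/51000 = 0.000008321 A
|I_R3| = 0.000008321 A

Final answer: |I_R3| = 8.321e-06 A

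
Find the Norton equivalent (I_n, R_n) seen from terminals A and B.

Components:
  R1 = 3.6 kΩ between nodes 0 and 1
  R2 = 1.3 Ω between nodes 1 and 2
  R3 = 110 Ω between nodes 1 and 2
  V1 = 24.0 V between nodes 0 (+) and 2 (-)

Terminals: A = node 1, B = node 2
Find the Thévenin equivalent first; then I_n = V_th/R_th and R_n = R_th.
Step 1 — V_th is the open-circuit voltage V_A - V_B (nothing connected across the terminals).
Nodal analysis, taking node 2 as the 0 V reference.
Source V1 fixes V_0 = 24 V.
KCL at each unknown node (sum of currents leaving = 0; resistances in Ω):
  Node 1: (V_1 - 24)/3600 + (V_1 - 0)/1.3 + (V_1 - 0)/110 = 0
Collecting terms: 0.7786 × V_1 = 0.006667  =>  V_1 = 0.008562 V
V_th = V_1 - V_2 = 0.008562 - 0 = 0.008562 V
Step 2 — R_th: zero the source — replace V1 by a short circuit (node 2 merges into node 0) — and find the resistance seen between A (node 1) and B (node 0).
Reduce the network between node 1 (A) and node 0 (B) by series/parallel combination:
  Rp1 = R1 ‖ R2 ‖ R3 (parallel, all between nodes 0 and 1) = 1/(1/3600 + 1/1.3 + 1/110) = 1.284 Ω
R_th = 1.284 Ω
I_n = V_th/R_th = 0.008562/1.284 = 0.006667 A, and R_n = R_th = 1.284 Ω

Final answer: I_n = 0.006667 A, R_n = 1.284 Ω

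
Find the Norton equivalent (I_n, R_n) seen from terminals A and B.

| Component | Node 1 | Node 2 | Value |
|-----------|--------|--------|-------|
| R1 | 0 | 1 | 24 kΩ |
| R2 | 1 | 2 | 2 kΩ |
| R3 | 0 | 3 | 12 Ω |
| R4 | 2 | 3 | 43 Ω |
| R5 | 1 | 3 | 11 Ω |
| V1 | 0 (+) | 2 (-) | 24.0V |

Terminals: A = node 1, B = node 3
Find the Thévenin equivalent first; then I_n = V_th/R_th and R_n = R_th.
Step 1 — V_th is the open-circuit voltage V_A - V_B (nothing connected across the terminals).
Nodal analysis, taking node 2 as the 0 V reference.
Source V1 fixes V_0 = 24 V.
KCL at each unknown node (sum of currents leaving = 0; resistances in Ω):
  Node 1: (V_1 - 24)/24000 + (V_1 - 0)/2000 + (V_1 - V_3)/11 = 0
  Node 3: (V_3 - 24)/12 + (V_3 - 0)/43 + (V_3 - V_1)/11 = 0
Collecting terms (coefficients in siemens):
  0.09145·V_1 - 0.09091·V_3 = 0.001
  0.1975·V_3 - 0.09091·V_1 = 2
Determinant D = (0.09145)(0.1975) - (-0.09091)(-0.09091) = 0.009797
V_1 = [(0.001)(0.1975) - (-0.09091)(2)]/D = 18.58 V
V_3 = [(0.09145)(2) - (0.001)(-0.09091)]/D = 18.68 V
V_th = V_1 - V_3 = 18.58 - 18.68 = -0.0997 V
Step 2 — R_th: zero the source — replace V1 by a short circuit (node 2 merges into node 0) — and find the resistance seen between A (node 1) and B (node 3).
Reduce the network between node 1 (A) and node 3 (B) by series/parallel combination:
  Rp1 = R1 ‖ R2 (parallel, both between nodes 0 and 1) = 1/(1/24000 + 1/2000) = 1846 Ω
  Rp2 = R3 ‖ R4 (parallel, both between nodes 0 and 3) = 1/(1/12 + 1/43) = 9.382 Ω
  Rs1 = Rp1 + Rp2 (series, joined only at node 0) = 1846 + 9.382 = 1856 Ω
  Rp3 = R5 ‖ Rs1 (parallel, both between nodes 1 and 3) = 1/(1/11 + 1/1856) = 10.94 Ω
R_th = 10.94 Ω
I_n = V_th/R_th = -0.0997/10.94 = -0.009117 A, and R_n = R_th = 10.94 Ω

Final answer: I_n = -0.009117 A, R_n = 10.94 Ω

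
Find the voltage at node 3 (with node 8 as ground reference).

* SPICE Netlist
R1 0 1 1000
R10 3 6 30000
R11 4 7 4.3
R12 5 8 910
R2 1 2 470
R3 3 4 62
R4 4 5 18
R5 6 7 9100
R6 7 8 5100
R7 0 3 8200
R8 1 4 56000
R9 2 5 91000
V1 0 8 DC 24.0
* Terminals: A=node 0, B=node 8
Nodal analysis, taking node 8 as the 0 V reference.
Source V1 fixes V_0 = 24 V.
KCL at each unknown node (sum of currents leaving = 0; resistances in Ω):
  Node 1: (V_1 - 24)/1000 + (V_1 - V_2)/470 + (V_1 - V_4)/56000 = 0
  Node 2: (V_2 - V_1)/470 + (V_2 - V_5)/91000 = 0
  Node 3: (V_3 - V_4)/62 + (V_3 - 24)/8200 + (V_3 - V_6)/30000 = 0
  Node 4: (V_4 - V_3)/62 + (V_4 - V_5)/18 + (V_4 - V_1)/56000 + (V_4 - V_7)/4.3 = 0
  Node 5: (V_5 - V_4)/18 + (V_5 - V_2)/91000 + (V_5 - 0)/910 = 0
  Node 6: (V_6 - V_7)/9100 + (V_6 - V_3)/30000 = 0
  Node 7: (V_7 - V_6)/9100 + (V_7 - 0)/5100 + (V_7 - V_4)/4.3 = 0
Collecting terms (coefficients in siemens):
  0.003146·V_1 - 0.002128·V_2 - 0.00001786·V_4 = 0.024
  0.002139·V_2 - 0.002128·V_1 - 0.00001099·V_5 = 0
  0.01628·V_3 - 0.01613·V_4 - 0.00003333·V_6 = 0.002927
  0.3043·V_4 - 0.00001786·V_1 - 0.01613·V_3 - 0.05556·V_5 - 0.2326·V_7 = 0
  0.05667·V_5 - 0.00001099·V_2 - 0.05556·V_4 = 0
  0.0001432·V_6 - 0.00003333·V_3 - 0.0001099·V_7 = 0
  0.2329·V_7 - 0.2326·V_4 - 0.0001099·V_6 = 0
Solving these 7 simultaneous equations (Gaussian elimination) gives:
  V_1 = 23.4 V, V_2 = 23.29 V, V_3 = 2.672 V, V_4 = 2.511 V
  V_5 = 2.467 V, V_6 = 2.547 V, V_7 = 2.509 V
The requested potential is V_3 = 2.672 V.

Final answer: V_3 = 2.672 V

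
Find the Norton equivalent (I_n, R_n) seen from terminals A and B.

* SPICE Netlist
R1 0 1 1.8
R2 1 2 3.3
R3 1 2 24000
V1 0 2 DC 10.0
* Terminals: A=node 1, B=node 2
Find the Thévenin equivalent first; then I_n = V_th/R_th and R_n = R_th.
Step 1 — V_th is the open-circuit voltage V_A - V_B (nothing connected across the terminals).
Nodal analysis, taking node 2 as the 0 V reference.
Source V1 fixes V_0 = 10 V.
KCL at each unknown node (sum of currents leaving = 0; resistances in Ω):
  Node 1: (V_1 - 10)/1.8 + (V_1 - 0)/3.3 + (V_1 - 0)/24000 = 0
Collecting terms: 0.8586 × V_1 = 5.556  =>  V_1 = 6.47 V
V_th = V_1 - V_2 = 6.47 - 0 = 6.47 V
Step 2 — R_th: zero the source — replace V1 by a short circuit (node 2 merges into node 0) — and find the resistance seen between A (node 1) and B (node 0).
Reduce the network between node 1 (A) and node 0 (B) by series/parallel combination:
  Rp1 = R1 ‖ R2 ‖ R3 (parallel, all between nodes 0 and 1) = 1/(1/1.8 + 1/3.3 + 1/24000) = 1.165 Ω
R_th = 1.165 Ω
I_n = V_th/R_th = 6.47/1.165 = 5.556 A, and R_n = R_th = 1.165 Ω

Final answer: I_n = 5.556 A, R_n = 1.165 Ω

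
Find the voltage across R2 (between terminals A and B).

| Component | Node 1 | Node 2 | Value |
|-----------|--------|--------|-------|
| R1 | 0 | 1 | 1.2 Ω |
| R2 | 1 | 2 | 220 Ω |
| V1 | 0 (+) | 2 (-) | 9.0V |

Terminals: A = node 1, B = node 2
R1 and R2 are in series across V1 (node 0 → node 1 → node 2), and the output A–B is taken across R2, so this is a voltage divider.
Series current: I = V1/(R1 + R2) = 9/(1.2 + 220) = 9/221.2 = 0.04069 A
V_R2 = I × R2 = V1 × R2/(R1 + R2) = 9 × 220/221.2 = 8.951 V

Final answer: 8.951 V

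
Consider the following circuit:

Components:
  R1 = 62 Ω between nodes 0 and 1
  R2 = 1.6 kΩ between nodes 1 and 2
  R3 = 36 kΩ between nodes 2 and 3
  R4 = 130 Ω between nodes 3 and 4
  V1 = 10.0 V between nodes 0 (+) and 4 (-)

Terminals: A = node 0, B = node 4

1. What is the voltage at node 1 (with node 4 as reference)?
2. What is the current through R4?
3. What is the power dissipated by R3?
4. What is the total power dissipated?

Nodal analysis, taking node 4 as the 0 V reference.
Source V1 fixes V_0 = 10 V.
KCL at each unknown node (sum of currents leaving = 0; resistances in Ω):
  Node 1: (V_1 - 10)/62 + (V_1 - V_2)/1600 = 0
  Node 2: (V_2 - V_1)/1600 + (V_2 - V_3)/36000 = 0
  Node 3: (V_3 - V_2)/36000 + (V_3 - 0)/130 = 0
Collecting terms (coefficients in siemens):
  0.01675·V_1 - 0.000625·V_2 = 0.1613
  0.0006528·V_2 - 0.000625·V_1 - 0.00002778·V_3 = 0
  0.00772·V_3 - 0.00002778·V_2 = 0
Solving these 3 simultaneous equations (Gaussian elimination) gives:
  V_1 = 9.984 V, V_2 = 9.56 V, V_3 = 0.0344 V
Part 1:
  Read off the nodal solution: V_1 = 9.984 V
Part 2:
  I_R4 = (V_3 - V_4)/R4 = (0.0344 - 0)/130 = 0.0002646 A
  Magnitude: I_R4 = 0.0002646 A
Part 3:
  I_R3 = (V_2 - V_3)/R3 = (9.56 - 0.0344)/36000 = 0.0002646 A
  P_R3 = I_R3² × R3 = (0.0002646)² × 36000 = 0.002521 W
Part 4:
  Power in each resistor, P = (ΔV)²/R:
    P_R1 = (10 - 9.984)²/62 = 0.000004341 W
    P_R2 = (9.984 - 9.56)²/1600 = 0.000112 W
    P_R3 = (9.56 - 0.0344)²/36000 = 0.002521 W
    P_R4 = (0.0344 - 0)²/130 = 0.000009102 W
  P_total = P_R1 + P_R2 + P_R3 + P_R4 = 0.002646 W

Final answers:
1. V_1 = 9.984 V
2. I_R4 = 0.0002646 A
3. P_R3 = 0.002521 W
4. P_total = 0.002646 W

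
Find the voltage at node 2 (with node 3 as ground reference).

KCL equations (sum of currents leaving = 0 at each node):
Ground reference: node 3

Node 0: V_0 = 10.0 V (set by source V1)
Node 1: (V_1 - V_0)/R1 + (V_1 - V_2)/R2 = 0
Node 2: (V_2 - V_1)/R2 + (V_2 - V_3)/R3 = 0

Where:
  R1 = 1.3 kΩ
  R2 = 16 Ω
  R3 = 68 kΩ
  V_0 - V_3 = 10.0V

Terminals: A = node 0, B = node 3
Nodal analysis, taking node 3 as the 0 V reference.
Source V1 fixes V_0 = 10 V.
KCL at each unknown node (sum of currents leaving = 0; resistances in Ω):
  Node 1: (V_1 - 10)/1300 + (V_1 - V_2)/16 = 0
  Node 2: (V_2 - V_1)/16 + (V_2 - 0)/68000 = 0
Collecting terms (coefficients in siemens):
  0.06327·V_1 - 0.0625·V_2 = 0.007692
  0.06251·V_2 - 0.0625·V_1 = 0
Determinant D = (0.06327)(0.06251) - (-0.0625)(-0.0625) = 0.00004901
V_1 = [(0.007692)(0.06251) - (-0.0625)(0)]/D = 9.812 V
V_2 = [(0.06327)(0) - (0.007692)(-0.0625)]/D = 9.81 V
The requested potential is V_2 = 9.81 V.

Final answer: V_2 = 9.81 V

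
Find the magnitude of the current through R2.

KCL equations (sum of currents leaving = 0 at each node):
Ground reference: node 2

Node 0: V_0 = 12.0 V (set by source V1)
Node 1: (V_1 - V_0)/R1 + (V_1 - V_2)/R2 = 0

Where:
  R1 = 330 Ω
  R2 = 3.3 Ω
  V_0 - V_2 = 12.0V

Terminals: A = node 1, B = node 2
Nodal analysis, taking node 2 as the 0 V reference.
Source V1 fixes V_0 = 12 V.
KCL at each unknown node (sum of currents leaving = 0; resistances in Ω):
  Node 1: (V_1 - 12)/330 + (V_1 - 0)/3.3 = 0
Collecting terms: 0.3061 × V_1 = 0.03636  =>  V_1 = 0.1188 V
I_R2 = (V_1 - V_2)/R2 = (0.1188 - 0)/3.3 = 0.036 A
|I_R2| = 0.036 A

Final answer: |I_R2| = 0.036 A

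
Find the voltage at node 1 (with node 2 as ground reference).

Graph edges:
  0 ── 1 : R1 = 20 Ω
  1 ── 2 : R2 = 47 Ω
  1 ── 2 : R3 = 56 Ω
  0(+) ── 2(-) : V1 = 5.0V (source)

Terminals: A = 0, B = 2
Nodal analysis, taking node 2 as the 0 V reference.
Source V1 fixes V_0 = 5 V.
KCL at each unknown node (sum of currents leaving = 0; resistances in Ω):
  Node 1: (V_1 - 5)/20 + (V_1 - 0)/47 + (V_1 - 0)/56 = 0
Collecting terms: 0.08913 × V_1 = 0.25  =>  V_1 = 2.805 V
The requested potential is V_1 = 2.805 V.

Final answer: V_1 = 2.805 V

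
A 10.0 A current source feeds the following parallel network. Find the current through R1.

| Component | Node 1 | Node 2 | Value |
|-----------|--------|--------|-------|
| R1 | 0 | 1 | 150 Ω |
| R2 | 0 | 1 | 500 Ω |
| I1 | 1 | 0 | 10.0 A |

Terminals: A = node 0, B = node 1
All resistors sit directly between nodes 0 and 1, so they are in parallel and share one voltage V; the full source current 10 A splits among them.
1/R_par = 1/150 + 1/500 = 0.008667 S  =>  R_par = 115.4 Ω
V = I × R_par = 10 × 115.4 = 1154 V
I_R1 = V/R1 = 1154/150 = 7.692 A

Final answer: 7.692 A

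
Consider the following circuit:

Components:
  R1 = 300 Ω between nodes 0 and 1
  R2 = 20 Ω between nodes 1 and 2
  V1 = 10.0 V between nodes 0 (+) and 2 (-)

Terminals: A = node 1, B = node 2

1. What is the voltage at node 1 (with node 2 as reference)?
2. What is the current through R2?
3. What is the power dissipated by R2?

Nodal analysis, taking node 2 as the 0 V reference.
Source V1 fixes V_0 = 10 V.
KCL at each unknown node (sum of currents leaving = 0; resistances in Ω):
  Node 1: (V_1 - 10)/300 + (V_1 - 0)/20 = 0
Collecting terms: 0.05333 × V_1 = 0.03333  =>  V_1 = 0.625 V
Part 1:
  Read off the nodal solution: V_1 = 0.625 V
Part 2:
  I_R2 = (V_1 - V_2)/R2 = (0.625 - 0)/20 = 0.03125 A
  Magnitude: I_R2 = 0.03125 A
Part 3:
  I_R2 = (V_1 - V_2)/R2 = (0.625 - 0)/20 = 0.03125 A
  P_R2 = I_R2² × R2 = (0.03125)² × 20 = 0.01953 W

Final answers:
1. V_1 = 0.625 V
2. I_R2 = 0.03125 A
3. P_R2 = 0.01953 W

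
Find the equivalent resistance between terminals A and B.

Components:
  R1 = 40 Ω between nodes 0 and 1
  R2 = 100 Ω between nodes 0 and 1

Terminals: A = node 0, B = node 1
Reduce the network between node 0 (A) and node 1 (B) by series/parallel combination:
  Rp1 = R1 ‖ R2 (parallel, both between nodes 0 and 1) = 1/(1/40 + 1/100) = 28.57 Ω
R_eq = 28.57 Ω

Final answer: 28.57 Ω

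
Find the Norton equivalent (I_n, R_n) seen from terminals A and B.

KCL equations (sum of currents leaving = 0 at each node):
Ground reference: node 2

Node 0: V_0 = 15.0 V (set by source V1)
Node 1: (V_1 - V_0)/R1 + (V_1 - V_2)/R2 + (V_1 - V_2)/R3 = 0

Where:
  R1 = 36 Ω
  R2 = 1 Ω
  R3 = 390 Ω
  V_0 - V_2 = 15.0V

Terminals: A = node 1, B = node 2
Find the Thévenin equivalent first; then I_n = V_th/R_th and R_n = R_th.
Step 1 — V_th is the open-circuit voltage V_A - V_B (nothing connected across the terminals).
Nodal analysis, taking node 2 as the 0 V reference.
Source V1 fixes V_0 = 15 V.
KCL at each unknown node (sum of currents leaving = 0; resistances in Ω):
  Node 1: (V_1 - 15)/36 + (V_1 - 0)/1 + (V_1 - 0)/390 = 0
Collecting terms: 1.03 × V_1 = 0.4167  =>  V_1 = 0.4044 V
V_th = V_1 - V_2 = 0.4044 - 0 = 0.4044 V
Step 2 — R_th: zero the source — replace V1 by a short circuit (node 2 merges into node 0) — and find the resistance seen between A (node 1) and B (node 0).
Reduce the network between node 1 (A) and node 0 (B) by series/parallel combination:
  Rp1 = R1 ‖ R2 ‖ R3 (parallel, all between nodes 0 and 1) = 1/(1/36 + 1/1 + 1/390) = 0.9706 Ω
R_th = 0.9706 Ω
I_n = V_th/R_th = 0.4044/0.9706 = 0.4167 A, and R_n = R_th = 0.9706 Ω

Final answer: I_n = 0.4167 A, R_n = 0.9706 Ω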